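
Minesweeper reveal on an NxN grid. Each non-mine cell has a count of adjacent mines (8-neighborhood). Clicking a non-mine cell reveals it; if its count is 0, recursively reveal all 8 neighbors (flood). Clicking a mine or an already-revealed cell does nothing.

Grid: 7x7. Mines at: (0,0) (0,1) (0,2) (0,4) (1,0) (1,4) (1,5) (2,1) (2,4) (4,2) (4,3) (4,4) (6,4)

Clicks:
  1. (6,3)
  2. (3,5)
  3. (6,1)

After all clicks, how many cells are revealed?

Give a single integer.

Click 1 (6,3) count=1: revealed 1 new [(6,3)] -> total=1
Click 2 (3,5) count=2: revealed 1 new [(3,5)] -> total=2
Click 3 (6,1) count=0: revealed 11 new [(3,0) (3,1) (4,0) (4,1) (5,0) (5,1) (5,2) (5,3) (6,0) (6,1) (6,2)] -> total=13

Answer: 13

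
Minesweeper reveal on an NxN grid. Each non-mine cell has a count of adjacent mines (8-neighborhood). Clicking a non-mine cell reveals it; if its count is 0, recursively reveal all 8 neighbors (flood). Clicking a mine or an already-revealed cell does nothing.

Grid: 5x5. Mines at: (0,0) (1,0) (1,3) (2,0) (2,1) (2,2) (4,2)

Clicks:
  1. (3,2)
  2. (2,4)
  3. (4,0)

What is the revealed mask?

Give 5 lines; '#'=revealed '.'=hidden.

Answer: .....
.....
....#
###..
##...

Derivation:
Click 1 (3,2) count=3: revealed 1 new [(3,2)] -> total=1
Click 2 (2,4) count=1: revealed 1 new [(2,4)] -> total=2
Click 3 (4,0) count=0: revealed 4 new [(3,0) (3,1) (4,0) (4,1)] -> total=6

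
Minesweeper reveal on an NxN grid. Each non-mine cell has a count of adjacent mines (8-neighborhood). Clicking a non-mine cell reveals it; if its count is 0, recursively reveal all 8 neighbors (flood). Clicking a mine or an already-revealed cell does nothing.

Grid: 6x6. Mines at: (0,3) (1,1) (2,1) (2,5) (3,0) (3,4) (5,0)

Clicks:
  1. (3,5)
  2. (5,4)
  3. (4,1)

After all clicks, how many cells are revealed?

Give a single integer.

Answer: 14

Derivation:
Click 1 (3,5) count=2: revealed 1 new [(3,5)] -> total=1
Click 2 (5,4) count=0: revealed 13 new [(3,1) (3,2) (3,3) (4,1) (4,2) (4,3) (4,4) (4,5) (5,1) (5,2) (5,3) (5,4) (5,5)] -> total=14
Click 3 (4,1) count=2: revealed 0 new [(none)] -> total=14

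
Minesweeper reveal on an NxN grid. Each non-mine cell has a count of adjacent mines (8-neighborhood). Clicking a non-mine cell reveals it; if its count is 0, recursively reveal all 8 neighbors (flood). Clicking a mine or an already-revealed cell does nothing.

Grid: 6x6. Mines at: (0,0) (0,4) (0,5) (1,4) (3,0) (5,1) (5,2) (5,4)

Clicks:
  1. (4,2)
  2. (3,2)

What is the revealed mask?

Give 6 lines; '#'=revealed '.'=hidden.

Answer: .###..
.###..
.#####
.#####
.#####
......

Derivation:
Click 1 (4,2) count=2: revealed 1 new [(4,2)] -> total=1
Click 2 (3,2) count=0: revealed 20 new [(0,1) (0,2) (0,3) (1,1) (1,2) (1,3) (2,1) (2,2) (2,3) (2,4) (2,5) (3,1) (3,2) (3,3) (3,4) (3,5) (4,1) (4,3) (4,4) (4,5)] -> total=21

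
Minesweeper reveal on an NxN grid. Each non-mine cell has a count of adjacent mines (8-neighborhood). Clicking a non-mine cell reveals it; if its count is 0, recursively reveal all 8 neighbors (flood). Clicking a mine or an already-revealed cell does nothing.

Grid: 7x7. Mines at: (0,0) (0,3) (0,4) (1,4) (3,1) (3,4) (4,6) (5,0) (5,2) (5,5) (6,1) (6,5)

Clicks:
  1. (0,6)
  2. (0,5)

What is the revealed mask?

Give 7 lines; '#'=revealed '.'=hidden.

Answer: .....##
.....##
.....##
.....##
.......
.......
.......

Derivation:
Click 1 (0,6) count=0: revealed 8 new [(0,5) (0,6) (1,5) (1,6) (2,5) (2,6) (3,5) (3,6)] -> total=8
Click 2 (0,5) count=2: revealed 0 new [(none)] -> total=8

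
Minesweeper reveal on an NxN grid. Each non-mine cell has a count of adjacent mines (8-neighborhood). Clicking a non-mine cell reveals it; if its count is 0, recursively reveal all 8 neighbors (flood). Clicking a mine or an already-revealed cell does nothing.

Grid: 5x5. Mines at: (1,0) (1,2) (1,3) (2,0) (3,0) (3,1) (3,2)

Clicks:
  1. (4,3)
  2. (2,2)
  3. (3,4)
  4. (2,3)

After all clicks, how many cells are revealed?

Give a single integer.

Answer: 7

Derivation:
Click 1 (4,3) count=1: revealed 1 new [(4,3)] -> total=1
Click 2 (2,2) count=4: revealed 1 new [(2,2)] -> total=2
Click 3 (3,4) count=0: revealed 5 new [(2,3) (2,4) (3,3) (3,4) (4,4)] -> total=7
Click 4 (2,3) count=3: revealed 0 new [(none)] -> total=7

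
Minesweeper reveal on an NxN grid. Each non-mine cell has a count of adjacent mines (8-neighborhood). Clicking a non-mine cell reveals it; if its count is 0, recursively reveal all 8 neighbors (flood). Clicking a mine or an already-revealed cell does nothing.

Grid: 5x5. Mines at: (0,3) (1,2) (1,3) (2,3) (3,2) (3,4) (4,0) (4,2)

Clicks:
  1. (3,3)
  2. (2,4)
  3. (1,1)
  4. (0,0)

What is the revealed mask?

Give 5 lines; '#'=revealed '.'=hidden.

Click 1 (3,3) count=4: revealed 1 new [(3,3)] -> total=1
Click 2 (2,4) count=3: revealed 1 new [(2,4)] -> total=2
Click 3 (1,1) count=1: revealed 1 new [(1,1)] -> total=3
Click 4 (0,0) count=0: revealed 7 new [(0,0) (0,1) (1,0) (2,0) (2,1) (3,0) (3,1)] -> total=10

Answer: ##...
##...
##..#
##.#.
.....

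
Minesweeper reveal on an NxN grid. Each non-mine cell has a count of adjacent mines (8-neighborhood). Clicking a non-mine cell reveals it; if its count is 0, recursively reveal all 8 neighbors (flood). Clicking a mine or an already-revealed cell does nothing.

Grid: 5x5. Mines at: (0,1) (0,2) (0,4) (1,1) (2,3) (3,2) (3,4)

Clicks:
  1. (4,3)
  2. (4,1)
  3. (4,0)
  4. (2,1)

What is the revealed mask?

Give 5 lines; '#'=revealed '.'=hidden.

Answer: .....
.....
##...
##...
##.#.

Derivation:
Click 1 (4,3) count=2: revealed 1 new [(4,3)] -> total=1
Click 2 (4,1) count=1: revealed 1 new [(4,1)] -> total=2
Click 3 (4,0) count=0: revealed 5 new [(2,0) (2,1) (3,0) (3,1) (4,0)] -> total=7
Click 4 (2,1) count=2: revealed 0 new [(none)] -> total=7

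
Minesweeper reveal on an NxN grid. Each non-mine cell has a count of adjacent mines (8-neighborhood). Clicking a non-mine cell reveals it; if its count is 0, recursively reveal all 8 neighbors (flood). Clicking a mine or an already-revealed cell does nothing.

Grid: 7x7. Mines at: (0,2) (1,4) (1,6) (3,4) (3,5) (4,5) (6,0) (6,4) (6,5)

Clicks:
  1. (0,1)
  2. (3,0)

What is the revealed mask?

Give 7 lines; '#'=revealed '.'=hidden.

Answer: ##.....
####...
####...
####...
####...
####...
.###...

Derivation:
Click 1 (0,1) count=1: revealed 1 new [(0,1)] -> total=1
Click 2 (3,0) count=0: revealed 24 new [(0,0) (1,0) (1,1) (1,2) (1,3) (2,0) (2,1) (2,2) (2,3) (3,0) (3,1) (3,2) (3,3) (4,0) (4,1) (4,2) (4,3) (5,0) (5,1) (5,2) (5,3) (6,1) (6,2) (6,3)] -> total=25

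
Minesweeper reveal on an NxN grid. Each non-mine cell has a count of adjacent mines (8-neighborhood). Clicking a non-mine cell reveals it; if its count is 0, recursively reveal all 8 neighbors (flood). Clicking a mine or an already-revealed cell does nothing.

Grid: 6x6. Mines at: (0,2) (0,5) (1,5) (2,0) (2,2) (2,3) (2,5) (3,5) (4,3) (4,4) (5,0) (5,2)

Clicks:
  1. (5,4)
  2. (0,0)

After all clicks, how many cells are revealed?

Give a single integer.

Answer: 5

Derivation:
Click 1 (5,4) count=2: revealed 1 new [(5,4)] -> total=1
Click 2 (0,0) count=0: revealed 4 new [(0,0) (0,1) (1,0) (1,1)] -> total=5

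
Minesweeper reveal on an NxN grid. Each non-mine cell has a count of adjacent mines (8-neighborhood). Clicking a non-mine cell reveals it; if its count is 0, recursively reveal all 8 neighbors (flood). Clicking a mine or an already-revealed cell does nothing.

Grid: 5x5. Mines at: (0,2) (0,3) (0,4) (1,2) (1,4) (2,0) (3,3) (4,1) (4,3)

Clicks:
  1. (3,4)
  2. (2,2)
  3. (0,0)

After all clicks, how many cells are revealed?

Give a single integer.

Click 1 (3,4) count=2: revealed 1 new [(3,4)] -> total=1
Click 2 (2,2) count=2: revealed 1 new [(2,2)] -> total=2
Click 3 (0,0) count=0: revealed 4 new [(0,0) (0,1) (1,0) (1,1)] -> total=6

Answer: 6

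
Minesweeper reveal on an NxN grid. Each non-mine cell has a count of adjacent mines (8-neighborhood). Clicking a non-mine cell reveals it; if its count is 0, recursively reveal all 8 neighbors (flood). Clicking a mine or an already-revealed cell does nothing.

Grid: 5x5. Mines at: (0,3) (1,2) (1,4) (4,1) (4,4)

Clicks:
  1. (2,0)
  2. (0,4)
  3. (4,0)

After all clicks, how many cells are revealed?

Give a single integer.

Click 1 (2,0) count=0: revealed 8 new [(0,0) (0,1) (1,0) (1,1) (2,0) (2,1) (3,0) (3,1)] -> total=8
Click 2 (0,4) count=2: revealed 1 new [(0,4)] -> total=9
Click 3 (4,0) count=1: revealed 1 new [(4,0)] -> total=10

Answer: 10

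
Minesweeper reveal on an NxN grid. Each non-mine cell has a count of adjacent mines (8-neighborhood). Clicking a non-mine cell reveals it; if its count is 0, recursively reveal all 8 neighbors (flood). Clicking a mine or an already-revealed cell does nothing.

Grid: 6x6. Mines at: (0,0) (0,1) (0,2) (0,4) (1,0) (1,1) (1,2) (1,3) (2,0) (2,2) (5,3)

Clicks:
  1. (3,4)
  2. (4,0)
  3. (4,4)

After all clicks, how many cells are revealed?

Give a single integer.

Click 1 (3,4) count=0: revealed 13 new [(1,4) (1,5) (2,3) (2,4) (2,5) (3,3) (3,4) (3,5) (4,3) (4,4) (4,5) (5,4) (5,5)] -> total=13
Click 2 (4,0) count=0: revealed 9 new [(3,0) (3,1) (3,2) (4,0) (4,1) (4,2) (5,0) (5,1) (5,2)] -> total=22
Click 3 (4,4) count=1: revealed 0 new [(none)] -> total=22

Answer: 22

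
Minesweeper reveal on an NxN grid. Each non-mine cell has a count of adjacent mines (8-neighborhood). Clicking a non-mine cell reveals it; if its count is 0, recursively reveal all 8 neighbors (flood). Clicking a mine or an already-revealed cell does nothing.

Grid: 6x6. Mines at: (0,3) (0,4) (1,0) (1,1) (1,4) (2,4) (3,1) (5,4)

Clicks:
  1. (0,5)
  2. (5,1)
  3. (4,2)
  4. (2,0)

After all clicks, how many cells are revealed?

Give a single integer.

Answer: 10

Derivation:
Click 1 (0,5) count=2: revealed 1 new [(0,5)] -> total=1
Click 2 (5,1) count=0: revealed 8 new [(4,0) (4,1) (4,2) (4,3) (5,0) (5,1) (5,2) (5,3)] -> total=9
Click 3 (4,2) count=1: revealed 0 new [(none)] -> total=9
Click 4 (2,0) count=3: revealed 1 new [(2,0)] -> total=10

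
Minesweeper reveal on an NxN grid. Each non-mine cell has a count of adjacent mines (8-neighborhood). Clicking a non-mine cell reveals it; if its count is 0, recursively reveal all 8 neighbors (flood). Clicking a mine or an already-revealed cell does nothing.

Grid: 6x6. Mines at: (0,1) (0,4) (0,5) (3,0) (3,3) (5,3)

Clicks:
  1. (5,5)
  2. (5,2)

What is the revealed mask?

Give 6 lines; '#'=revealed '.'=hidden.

Click 1 (5,5) count=0: revealed 10 new [(1,4) (1,5) (2,4) (2,5) (3,4) (3,5) (4,4) (4,5) (5,4) (5,5)] -> total=10
Click 2 (5,2) count=1: revealed 1 new [(5,2)] -> total=11

Answer: ......
....##
....##
....##
....##
..#.##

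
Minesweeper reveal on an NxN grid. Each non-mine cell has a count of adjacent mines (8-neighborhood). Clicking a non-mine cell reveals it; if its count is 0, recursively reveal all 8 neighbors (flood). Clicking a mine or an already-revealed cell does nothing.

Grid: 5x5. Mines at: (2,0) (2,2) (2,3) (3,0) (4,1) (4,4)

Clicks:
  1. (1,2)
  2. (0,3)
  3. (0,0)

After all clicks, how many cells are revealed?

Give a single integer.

Answer: 10

Derivation:
Click 1 (1,2) count=2: revealed 1 new [(1,2)] -> total=1
Click 2 (0,3) count=0: revealed 9 new [(0,0) (0,1) (0,2) (0,3) (0,4) (1,0) (1,1) (1,3) (1,4)] -> total=10
Click 3 (0,0) count=0: revealed 0 new [(none)] -> total=10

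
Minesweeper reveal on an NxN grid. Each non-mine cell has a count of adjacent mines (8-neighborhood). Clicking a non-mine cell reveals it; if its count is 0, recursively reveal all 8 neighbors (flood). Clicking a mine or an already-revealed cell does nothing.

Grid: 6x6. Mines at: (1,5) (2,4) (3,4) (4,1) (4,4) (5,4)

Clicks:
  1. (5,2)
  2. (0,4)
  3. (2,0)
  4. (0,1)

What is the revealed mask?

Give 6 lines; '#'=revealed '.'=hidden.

Click 1 (5,2) count=1: revealed 1 new [(5,2)] -> total=1
Click 2 (0,4) count=1: revealed 1 new [(0,4)] -> total=2
Click 3 (2,0) count=0: revealed 17 new [(0,0) (0,1) (0,2) (0,3) (1,0) (1,1) (1,2) (1,3) (1,4) (2,0) (2,1) (2,2) (2,3) (3,0) (3,1) (3,2) (3,3)] -> total=19
Click 4 (0,1) count=0: revealed 0 new [(none)] -> total=19

Answer: #####.
#####.
####..
####..
......
..#...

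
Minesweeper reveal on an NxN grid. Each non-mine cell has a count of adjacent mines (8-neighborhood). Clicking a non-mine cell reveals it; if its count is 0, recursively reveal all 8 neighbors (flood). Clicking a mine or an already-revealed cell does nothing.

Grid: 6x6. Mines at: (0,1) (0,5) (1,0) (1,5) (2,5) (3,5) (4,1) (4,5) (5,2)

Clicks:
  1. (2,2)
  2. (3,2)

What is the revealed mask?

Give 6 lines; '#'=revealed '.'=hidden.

Click 1 (2,2) count=0: revealed 18 new [(0,2) (0,3) (0,4) (1,1) (1,2) (1,3) (1,4) (2,1) (2,2) (2,3) (2,4) (3,1) (3,2) (3,3) (3,4) (4,2) (4,3) (4,4)] -> total=18
Click 2 (3,2) count=1: revealed 0 new [(none)] -> total=18

Answer: ..###.
.####.
.####.
.####.
..###.
......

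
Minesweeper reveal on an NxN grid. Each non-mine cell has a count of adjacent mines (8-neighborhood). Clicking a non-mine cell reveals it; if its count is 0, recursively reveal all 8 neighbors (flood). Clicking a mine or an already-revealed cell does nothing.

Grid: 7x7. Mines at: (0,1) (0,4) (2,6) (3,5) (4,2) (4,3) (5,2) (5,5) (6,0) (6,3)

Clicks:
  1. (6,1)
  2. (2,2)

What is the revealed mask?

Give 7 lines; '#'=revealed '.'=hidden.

Click 1 (6,1) count=2: revealed 1 new [(6,1)] -> total=1
Click 2 (2,2) count=0: revealed 19 new [(1,0) (1,1) (1,2) (1,3) (1,4) (2,0) (2,1) (2,2) (2,3) (2,4) (3,0) (3,1) (3,2) (3,3) (3,4) (4,0) (4,1) (5,0) (5,1)] -> total=20

Answer: .......
#####..
#####..
#####..
##.....
##.....
.#.....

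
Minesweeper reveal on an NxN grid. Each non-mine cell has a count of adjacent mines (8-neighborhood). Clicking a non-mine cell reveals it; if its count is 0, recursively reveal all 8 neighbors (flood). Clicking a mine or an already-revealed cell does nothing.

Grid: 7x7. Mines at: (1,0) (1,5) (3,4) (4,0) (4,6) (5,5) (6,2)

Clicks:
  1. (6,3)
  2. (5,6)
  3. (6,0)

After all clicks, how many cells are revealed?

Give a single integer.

Answer: 6

Derivation:
Click 1 (6,3) count=1: revealed 1 new [(6,3)] -> total=1
Click 2 (5,6) count=2: revealed 1 new [(5,6)] -> total=2
Click 3 (6,0) count=0: revealed 4 new [(5,0) (5,1) (6,0) (6,1)] -> total=6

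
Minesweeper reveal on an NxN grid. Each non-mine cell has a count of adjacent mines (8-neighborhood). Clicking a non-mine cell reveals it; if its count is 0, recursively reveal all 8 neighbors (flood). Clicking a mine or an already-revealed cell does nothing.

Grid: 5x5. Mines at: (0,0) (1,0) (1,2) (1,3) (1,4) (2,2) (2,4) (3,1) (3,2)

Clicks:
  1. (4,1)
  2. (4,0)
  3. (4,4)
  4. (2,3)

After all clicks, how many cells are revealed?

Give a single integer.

Answer: 7

Derivation:
Click 1 (4,1) count=2: revealed 1 new [(4,1)] -> total=1
Click 2 (4,0) count=1: revealed 1 new [(4,0)] -> total=2
Click 3 (4,4) count=0: revealed 4 new [(3,3) (3,4) (4,3) (4,4)] -> total=6
Click 4 (2,3) count=6: revealed 1 new [(2,3)] -> total=7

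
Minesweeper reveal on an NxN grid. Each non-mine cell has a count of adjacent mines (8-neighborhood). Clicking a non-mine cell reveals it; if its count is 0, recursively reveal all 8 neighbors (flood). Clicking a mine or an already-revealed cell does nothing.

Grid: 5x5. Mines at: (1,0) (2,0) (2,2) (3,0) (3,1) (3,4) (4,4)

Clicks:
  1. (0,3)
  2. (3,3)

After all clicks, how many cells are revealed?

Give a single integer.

Answer: 11

Derivation:
Click 1 (0,3) count=0: revealed 10 new [(0,1) (0,2) (0,3) (0,4) (1,1) (1,2) (1,3) (1,4) (2,3) (2,4)] -> total=10
Click 2 (3,3) count=3: revealed 1 new [(3,3)] -> total=11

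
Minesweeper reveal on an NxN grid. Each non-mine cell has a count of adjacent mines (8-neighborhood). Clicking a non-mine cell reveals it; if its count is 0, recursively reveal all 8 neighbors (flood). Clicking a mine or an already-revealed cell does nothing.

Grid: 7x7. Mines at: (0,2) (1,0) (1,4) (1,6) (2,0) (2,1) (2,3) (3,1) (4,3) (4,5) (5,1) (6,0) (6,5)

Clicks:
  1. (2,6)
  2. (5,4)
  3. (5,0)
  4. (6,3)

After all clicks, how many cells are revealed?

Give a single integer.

Click 1 (2,6) count=1: revealed 1 new [(2,6)] -> total=1
Click 2 (5,4) count=3: revealed 1 new [(5,4)] -> total=2
Click 3 (5,0) count=2: revealed 1 new [(5,0)] -> total=3
Click 4 (6,3) count=0: revealed 5 new [(5,2) (5,3) (6,2) (6,3) (6,4)] -> total=8

Answer: 8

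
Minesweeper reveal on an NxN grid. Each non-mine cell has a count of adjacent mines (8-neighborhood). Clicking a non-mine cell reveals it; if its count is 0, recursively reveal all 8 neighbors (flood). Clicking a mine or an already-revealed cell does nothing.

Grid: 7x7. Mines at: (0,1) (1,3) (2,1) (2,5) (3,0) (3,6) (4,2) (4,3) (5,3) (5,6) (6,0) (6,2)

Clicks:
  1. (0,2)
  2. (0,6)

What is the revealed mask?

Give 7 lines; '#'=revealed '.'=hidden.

Click 1 (0,2) count=2: revealed 1 new [(0,2)] -> total=1
Click 2 (0,6) count=0: revealed 6 new [(0,4) (0,5) (0,6) (1,4) (1,5) (1,6)] -> total=7

Answer: ..#.###
....###
.......
.......
.......
.......
.......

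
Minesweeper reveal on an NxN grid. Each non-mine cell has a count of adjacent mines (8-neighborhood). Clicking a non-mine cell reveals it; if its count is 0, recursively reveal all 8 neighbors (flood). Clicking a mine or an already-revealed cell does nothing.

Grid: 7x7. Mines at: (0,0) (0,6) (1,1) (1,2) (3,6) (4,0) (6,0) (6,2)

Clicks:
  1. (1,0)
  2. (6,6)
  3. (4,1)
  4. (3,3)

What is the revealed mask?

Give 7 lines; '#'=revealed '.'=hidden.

Click 1 (1,0) count=2: revealed 1 new [(1,0)] -> total=1
Click 2 (6,6) count=0: revealed 32 new [(0,3) (0,4) (0,5) (1,3) (1,4) (1,5) (2,1) (2,2) (2,3) (2,4) (2,5) (3,1) (3,2) (3,3) (3,4) (3,5) (4,1) (4,2) (4,3) (4,4) (4,5) (4,6) (5,1) (5,2) (5,3) (5,4) (5,5) (5,6) (6,3) (6,4) (6,5) (6,6)] -> total=33
Click 3 (4,1) count=1: revealed 0 new [(none)] -> total=33
Click 4 (3,3) count=0: revealed 0 new [(none)] -> total=33

Answer: ...###.
#..###.
.#####.
.#####.
.######
.######
...####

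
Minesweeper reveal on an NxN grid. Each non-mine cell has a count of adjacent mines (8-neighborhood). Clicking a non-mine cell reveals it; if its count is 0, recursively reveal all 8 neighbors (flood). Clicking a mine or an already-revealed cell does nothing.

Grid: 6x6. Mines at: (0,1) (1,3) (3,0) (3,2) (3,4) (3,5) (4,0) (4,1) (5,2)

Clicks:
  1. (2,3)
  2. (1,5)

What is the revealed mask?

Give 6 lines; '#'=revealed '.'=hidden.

Answer: ....##
....##
...###
......
......
......

Derivation:
Click 1 (2,3) count=3: revealed 1 new [(2,3)] -> total=1
Click 2 (1,5) count=0: revealed 6 new [(0,4) (0,5) (1,4) (1,5) (2,4) (2,5)] -> total=7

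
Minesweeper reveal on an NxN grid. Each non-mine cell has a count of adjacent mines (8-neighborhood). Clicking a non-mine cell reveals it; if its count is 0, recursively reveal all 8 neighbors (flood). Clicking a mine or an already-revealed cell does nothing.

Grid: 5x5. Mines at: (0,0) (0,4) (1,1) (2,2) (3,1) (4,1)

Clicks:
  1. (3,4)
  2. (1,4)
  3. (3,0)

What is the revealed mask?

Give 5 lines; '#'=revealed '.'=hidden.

Answer: .....
...##
...##
#.###
..###

Derivation:
Click 1 (3,4) count=0: revealed 10 new [(1,3) (1,4) (2,3) (2,4) (3,2) (3,3) (3,4) (4,2) (4,3) (4,4)] -> total=10
Click 2 (1,4) count=1: revealed 0 new [(none)] -> total=10
Click 3 (3,0) count=2: revealed 1 new [(3,0)] -> total=11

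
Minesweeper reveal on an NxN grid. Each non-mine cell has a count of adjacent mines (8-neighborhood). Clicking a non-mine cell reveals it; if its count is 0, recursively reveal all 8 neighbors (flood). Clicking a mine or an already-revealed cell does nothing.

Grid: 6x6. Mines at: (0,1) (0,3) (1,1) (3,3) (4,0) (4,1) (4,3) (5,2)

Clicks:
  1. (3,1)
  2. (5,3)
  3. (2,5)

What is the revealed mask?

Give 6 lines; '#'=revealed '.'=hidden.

Click 1 (3,1) count=2: revealed 1 new [(3,1)] -> total=1
Click 2 (5,3) count=2: revealed 1 new [(5,3)] -> total=2
Click 3 (2,5) count=0: revealed 12 new [(0,4) (0,5) (1,4) (1,5) (2,4) (2,5) (3,4) (3,5) (4,4) (4,5) (5,4) (5,5)] -> total=14

Answer: ....##
....##
....##
.#..##
....##
...###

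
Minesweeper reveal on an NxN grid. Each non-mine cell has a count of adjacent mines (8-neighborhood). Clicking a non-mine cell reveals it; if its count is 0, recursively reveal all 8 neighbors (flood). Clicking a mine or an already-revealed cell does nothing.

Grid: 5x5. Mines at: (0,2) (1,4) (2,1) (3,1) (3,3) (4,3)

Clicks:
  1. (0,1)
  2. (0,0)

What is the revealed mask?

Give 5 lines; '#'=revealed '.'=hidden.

Click 1 (0,1) count=1: revealed 1 new [(0,1)] -> total=1
Click 2 (0,0) count=0: revealed 3 new [(0,0) (1,0) (1,1)] -> total=4

Answer: ##...
##...
.....
.....
.....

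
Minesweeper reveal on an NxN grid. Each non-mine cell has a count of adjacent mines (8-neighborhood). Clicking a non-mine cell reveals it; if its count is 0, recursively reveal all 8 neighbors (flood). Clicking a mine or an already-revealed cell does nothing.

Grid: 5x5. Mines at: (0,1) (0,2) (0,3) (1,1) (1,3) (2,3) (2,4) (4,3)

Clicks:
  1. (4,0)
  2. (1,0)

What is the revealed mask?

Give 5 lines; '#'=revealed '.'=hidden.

Click 1 (4,0) count=0: revealed 9 new [(2,0) (2,1) (2,2) (3,0) (3,1) (3,2) (4,0) (4,1) (4,2)] -> total=9
Click 2 (1,0) count=2: revealed 1 new [(1,0)] -> total=10

Answer: .....
#....
###..
###..
###..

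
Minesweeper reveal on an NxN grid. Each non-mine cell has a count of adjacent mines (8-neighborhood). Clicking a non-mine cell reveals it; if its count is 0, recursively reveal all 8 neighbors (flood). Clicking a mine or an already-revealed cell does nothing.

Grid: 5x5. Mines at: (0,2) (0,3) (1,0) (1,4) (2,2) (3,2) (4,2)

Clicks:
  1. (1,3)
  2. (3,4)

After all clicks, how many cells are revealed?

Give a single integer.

Answer: 7

Derivation:
Click 1 (1,3) count=4: revealed 1 new [(1,3)] -> total=1
Click 2 (3,4) count=0: revealed 6 new [(2,3) (2,4) (3,3) (3,4) (4,3) (4,4)] -> total=7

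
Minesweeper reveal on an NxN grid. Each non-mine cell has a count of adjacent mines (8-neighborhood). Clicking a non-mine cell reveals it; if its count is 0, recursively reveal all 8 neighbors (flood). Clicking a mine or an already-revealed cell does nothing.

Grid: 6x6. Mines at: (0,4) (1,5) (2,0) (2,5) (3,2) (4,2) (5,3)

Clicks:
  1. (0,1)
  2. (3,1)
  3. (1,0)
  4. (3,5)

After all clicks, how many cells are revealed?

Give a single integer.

Answer: 13

Derivation:
Click 1 (0,1) count=0: revealed 11 new [(0,0) (0,1) (0,2) (0,3) (1,0) (1,1) (1,2) (1,3) (2,1) (2,2) (2,3)] -> total=11
Click 2 (3,1) count=3: revealed 1 new [(3,1)] -> total=12
Click 3 (1,0) count=1: revealed 0 new [(none)] -> total=12
Click 4 (3,5) count=1: revealed 1 new [(3,5)] -> total=13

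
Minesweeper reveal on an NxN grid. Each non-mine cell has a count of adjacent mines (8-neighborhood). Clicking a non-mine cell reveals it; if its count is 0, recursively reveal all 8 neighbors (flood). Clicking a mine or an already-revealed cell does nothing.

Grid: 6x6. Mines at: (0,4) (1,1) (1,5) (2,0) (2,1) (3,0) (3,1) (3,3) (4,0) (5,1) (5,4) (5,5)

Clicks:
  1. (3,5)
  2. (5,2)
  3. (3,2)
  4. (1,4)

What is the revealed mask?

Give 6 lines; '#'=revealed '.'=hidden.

Answer: ......
....#.
....##
..#.##
....##
..#...

Derivation:
Click 1 (3,5) count=0: revealed 6 new [(2,4) (2,5) (3,4) (3,5) (4,4) (4,5)] -> total=6
Click 2 (5,2) count=1: revealed 1 new [(5,2)] -> total=7
Click 3 (3,2) count=3: revealed 1 new [(3,2)] -> total=8
Click 4 (1,4) count=2: revealed 1 new [(1,4)] -> total=9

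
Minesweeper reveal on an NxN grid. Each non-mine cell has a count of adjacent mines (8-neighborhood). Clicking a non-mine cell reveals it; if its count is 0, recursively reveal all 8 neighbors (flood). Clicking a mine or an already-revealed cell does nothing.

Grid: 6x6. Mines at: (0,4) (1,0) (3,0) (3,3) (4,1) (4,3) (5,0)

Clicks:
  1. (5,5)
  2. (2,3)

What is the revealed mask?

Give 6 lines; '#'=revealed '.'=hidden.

Click 1 (5,5) count=0: revealed 10 new [(1,4) (1,5) (2,4) (2,5) (3,4) (3,5) (4,4) (4,5) (5,4) (5,5)] -> total=10
Click 2 (2,3) count=1: revealed 1 new [(2,3)] -> total=11

Answer: ......
....##
...###
....##
....##
....##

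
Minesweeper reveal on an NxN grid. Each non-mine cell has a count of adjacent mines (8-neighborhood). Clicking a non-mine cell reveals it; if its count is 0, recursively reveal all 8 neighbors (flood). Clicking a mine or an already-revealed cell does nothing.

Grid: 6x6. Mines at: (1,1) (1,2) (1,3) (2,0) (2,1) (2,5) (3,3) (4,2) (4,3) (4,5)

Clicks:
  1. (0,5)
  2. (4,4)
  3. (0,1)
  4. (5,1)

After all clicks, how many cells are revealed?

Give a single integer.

Answer: 7

Derivation:
Click 1 (0,5) count=0: revealed 4 new [(0,4) (0,5) (1,4) (1,5)] -> total=4
Click 2 (4,4) count=3: revealed 1 new [(4,4)] -> total=5
Click 3 (0,1) count=2: revealed 1 new [(0,1)] -> total=6
Click 4 (5,1) count=1: revealed 1 new [(5,1)] -> total=7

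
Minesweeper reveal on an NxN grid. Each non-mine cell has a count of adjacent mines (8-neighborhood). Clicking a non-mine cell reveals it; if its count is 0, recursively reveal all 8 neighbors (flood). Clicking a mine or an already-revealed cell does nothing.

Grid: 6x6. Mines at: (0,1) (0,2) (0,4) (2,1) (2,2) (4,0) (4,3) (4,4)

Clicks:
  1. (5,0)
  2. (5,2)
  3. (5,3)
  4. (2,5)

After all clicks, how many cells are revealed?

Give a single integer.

Answer: 12

Derivation:
Click 1 (5,0) count=1: revealed 1 new [(5,0)] -> total=1
Click 2 (5,2) count=1: revealed 1 new [(5,2)] -> total=2
Click 3 (5,3) count=2: revealed 1 new [(5,3)] -> total=3
Click 4 (2,5) count=0: revealed 9 new [(1,3) (1,4) (1,5) (2,3) (2,4) (2,5) (3,3) (3,4) (3,5)] -> total=12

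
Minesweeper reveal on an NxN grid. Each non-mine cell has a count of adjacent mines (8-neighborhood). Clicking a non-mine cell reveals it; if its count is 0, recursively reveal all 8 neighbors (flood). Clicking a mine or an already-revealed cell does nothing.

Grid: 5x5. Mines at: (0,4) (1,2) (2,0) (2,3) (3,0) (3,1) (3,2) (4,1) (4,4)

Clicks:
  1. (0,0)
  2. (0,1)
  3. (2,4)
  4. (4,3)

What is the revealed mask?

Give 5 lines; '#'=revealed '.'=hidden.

Answer: ##...
##...
....#
.....
...#.

Derivation:
Click 1 (0,0) count=0: revealed 4 new [(0,0) (0,1) (1,0) (1,1)] -> total=4
Click 2 (0,1) count=1: revealed 0 new [(none)] -> total=4
Click 3 (2,4) count=1: revealed 1 new [(2,4)] -> total=5
Click 4 (4,3) count=2: revealed 1 new [(4,3)] -> total=6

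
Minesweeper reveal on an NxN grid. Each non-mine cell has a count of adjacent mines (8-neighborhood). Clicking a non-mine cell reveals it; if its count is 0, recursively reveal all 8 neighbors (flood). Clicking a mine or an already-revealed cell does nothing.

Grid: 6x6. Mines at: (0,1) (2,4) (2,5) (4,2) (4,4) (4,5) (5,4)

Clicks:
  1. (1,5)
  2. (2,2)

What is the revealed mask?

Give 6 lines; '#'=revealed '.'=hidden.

Click 1 (1,5) count=2: revealed 1 new [(1,5)] -> total=1
Click 2 (2,2) count=0: revealed 16 new [(1,0) (1,1) (1,2) (1,3) (2,0) (2,1) (2,2) (2,3) (3,0) (3,1) (3,2) (3,3) (4,0) (4,1) (5,0) (5,1)] -> total=17

Answer: ......
####.#
####..
####..
##....
##....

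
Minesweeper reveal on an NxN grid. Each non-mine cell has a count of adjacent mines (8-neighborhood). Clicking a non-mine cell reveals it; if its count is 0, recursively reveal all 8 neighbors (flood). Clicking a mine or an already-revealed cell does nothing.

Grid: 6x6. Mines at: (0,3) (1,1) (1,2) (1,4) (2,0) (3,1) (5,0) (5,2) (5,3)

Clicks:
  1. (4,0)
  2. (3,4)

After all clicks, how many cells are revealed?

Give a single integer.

Answer: 15

Derivation:
Click 1 (4,0) count=2: revealed 1 new [(4,0)] -> total=1
Click 2 (3,4) count=0: revealed 14 new [(2,2) (2,3) (2,4) (2,5) (3,2) (3,3) (3,4) (3,5) (4,2) (4,3) (4,4) (4,5) (5,4) (5,5)] -> total=15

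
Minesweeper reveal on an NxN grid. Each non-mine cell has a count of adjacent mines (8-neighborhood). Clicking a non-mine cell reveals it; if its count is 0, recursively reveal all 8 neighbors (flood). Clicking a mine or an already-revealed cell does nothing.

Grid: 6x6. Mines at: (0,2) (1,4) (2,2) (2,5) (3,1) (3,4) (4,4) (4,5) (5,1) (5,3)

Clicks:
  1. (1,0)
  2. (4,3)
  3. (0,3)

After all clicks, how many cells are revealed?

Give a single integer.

Click 1 (1,0) count=0: revealed 6 new [(0,0) (0,1) (1,0) (1,1) (2,0) (2,1)] -> total=6
Click 2 (4,3) count=3: revealed 1 new [(4,3)] -> total=7
Click 3 (0,3) count=2: revealed 1 new [(0,3)] -> total=8

Answer: 8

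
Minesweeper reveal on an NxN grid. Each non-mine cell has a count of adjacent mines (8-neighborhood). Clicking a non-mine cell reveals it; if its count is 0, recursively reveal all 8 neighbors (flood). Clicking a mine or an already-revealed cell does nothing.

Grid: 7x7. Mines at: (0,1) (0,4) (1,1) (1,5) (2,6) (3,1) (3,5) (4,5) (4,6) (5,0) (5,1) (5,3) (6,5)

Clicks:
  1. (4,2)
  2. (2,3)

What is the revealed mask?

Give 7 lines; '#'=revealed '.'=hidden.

Answer: .......
..###..
..###..
..###..
..###..
.......
.......

Derivation:
Click 1 (4,2) count=3: revealed 1 new [(4,2)] -> total=1
Click 2 (2,3) count=0: revealed 11 new [(1,2) (1,3) (1,4) (2,2) (2,3) (2,4) (3,2) (3,3) (3,4) (4,3) (4,4)] -> total=12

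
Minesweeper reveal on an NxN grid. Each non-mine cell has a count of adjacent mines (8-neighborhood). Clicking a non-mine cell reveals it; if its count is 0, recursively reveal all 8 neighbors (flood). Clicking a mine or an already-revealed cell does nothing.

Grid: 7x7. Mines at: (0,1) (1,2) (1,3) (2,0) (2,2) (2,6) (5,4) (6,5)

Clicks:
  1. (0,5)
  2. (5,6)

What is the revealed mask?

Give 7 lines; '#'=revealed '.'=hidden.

Click 1 (0,5) count=0: revealed 6 new [(0,4) (0,5) (0,6) (1,4) (1,5) (1,6)] -> total=6
Click 2 (5,6) count=1: revealed 1 new [(5,6)] -> total=7

Answer: ....###
....###
.......
.......
.......
......#
.......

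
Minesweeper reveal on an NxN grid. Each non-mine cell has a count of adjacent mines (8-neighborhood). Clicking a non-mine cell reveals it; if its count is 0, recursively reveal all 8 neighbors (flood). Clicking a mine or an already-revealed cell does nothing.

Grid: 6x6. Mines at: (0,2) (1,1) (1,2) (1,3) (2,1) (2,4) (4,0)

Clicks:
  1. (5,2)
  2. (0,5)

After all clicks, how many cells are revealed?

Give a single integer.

Answer: 19

Derivation:
Click 1 (5,2) count=0: revealed 15 new [(3,1) (3,2) (3,3) (3,4) (3,5) (4,1) (4,2) (4,3) (4,4) (4,5) (5,1) (5,2) (5,3) (5,4) (5,5)] -> total=15
Click 2 (0,5) count=0: revealed 4 new [(0,4) (0,5) (1,4) (1,5)] -> total=19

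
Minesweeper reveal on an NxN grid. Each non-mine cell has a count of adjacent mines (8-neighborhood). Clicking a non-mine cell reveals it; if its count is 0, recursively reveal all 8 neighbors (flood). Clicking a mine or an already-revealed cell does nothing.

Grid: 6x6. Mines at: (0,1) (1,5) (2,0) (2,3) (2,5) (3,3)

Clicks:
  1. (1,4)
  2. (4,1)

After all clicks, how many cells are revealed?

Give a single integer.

Answer: 18

Derivation:
Click 1 (1,4) count=3: revealed 1 new [(1,4)] -> total=1
Click 2 (4,1) count=0: revealed 17 new [(3,0) (3,1) (3,2) (3,4) (3,5) (4,0) (4,1) (4,2) (4,3) (4,4) (4,5) (5,0) (5,1) (5,2) (5,3) (5,4) (5,5)] -> total=18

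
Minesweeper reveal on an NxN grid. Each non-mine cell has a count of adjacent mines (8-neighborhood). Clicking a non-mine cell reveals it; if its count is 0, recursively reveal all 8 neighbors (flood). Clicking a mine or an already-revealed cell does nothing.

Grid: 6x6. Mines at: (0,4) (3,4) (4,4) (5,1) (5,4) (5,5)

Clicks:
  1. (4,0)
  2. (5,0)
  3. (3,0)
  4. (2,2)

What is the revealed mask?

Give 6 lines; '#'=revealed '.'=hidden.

Click 1 (4,0) count=1: revealed 1 new [(4,0)] -> total=1
Click 2 (5,0) count=1: revealed 1 new [(5,0)] -> total=2
Click 3 (3,0) count=0: revealed 19 new [(0,0) (0,1) (0,2) (0,3) (1,0) (1,1) (1,2) (1,3) (2,0) (2,1) (2,2) (2,3) (3,0) (3,1) (3,2) (3,3) (4,1) (4,2) (4,3)] -> total=21
Click 4 (2,2) count=0: revealed 0 new [(none)] -> total=21

Answer: ####..
####..
####..
####..
####..
#.....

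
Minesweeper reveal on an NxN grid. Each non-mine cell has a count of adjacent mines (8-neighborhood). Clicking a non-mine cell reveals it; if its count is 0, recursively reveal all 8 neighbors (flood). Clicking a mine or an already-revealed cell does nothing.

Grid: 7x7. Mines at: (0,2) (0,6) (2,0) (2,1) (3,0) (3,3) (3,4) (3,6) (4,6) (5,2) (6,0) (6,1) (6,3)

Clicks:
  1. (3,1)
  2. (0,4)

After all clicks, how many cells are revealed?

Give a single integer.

Answer: 10

Derivation:
Click 1 (3,1) count=3: revealed 1 new [(3,1)] -> total=1
Click 2 (0,4) count=0: revealed 9 new [(0,3) (0,4) (0,5) (1,3) (1,4) (1,5) (2,3) (2,4) (2,5)] -> total=10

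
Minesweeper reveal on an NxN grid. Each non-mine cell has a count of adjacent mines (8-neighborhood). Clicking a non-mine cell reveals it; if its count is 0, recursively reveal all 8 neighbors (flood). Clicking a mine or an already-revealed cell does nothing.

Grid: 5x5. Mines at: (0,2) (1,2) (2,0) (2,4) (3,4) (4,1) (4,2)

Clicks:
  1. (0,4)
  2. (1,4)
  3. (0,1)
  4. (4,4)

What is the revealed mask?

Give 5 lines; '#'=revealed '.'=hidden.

Click 1 (0,4) count=0: revealed 4 new [(0,3) (0,4) (1,3) (1,4)] -> total=4
Click 2 (1,4) count=1: revealed 0 new [(none)] -> total=4
Click 3 (0,1) count=2: revealed 1 new [(0,1)] -> total=5
Click 4 (4,4) count=1: revealed 1 new [(4,4)] -> total=6

Answer: .#.##
...##
.....
.....
....#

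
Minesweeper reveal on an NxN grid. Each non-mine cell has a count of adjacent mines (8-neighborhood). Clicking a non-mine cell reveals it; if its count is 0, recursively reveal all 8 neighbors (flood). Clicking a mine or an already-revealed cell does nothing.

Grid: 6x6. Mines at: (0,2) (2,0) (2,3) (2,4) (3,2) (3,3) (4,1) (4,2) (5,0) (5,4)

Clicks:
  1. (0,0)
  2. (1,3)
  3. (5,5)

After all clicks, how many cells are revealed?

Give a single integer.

Click 1 (0,0) count=0: revealed 4 new [(0,0) (0,1) (1,0) (1,1)] -> total=4
Click 2 (1,3) count=3: revealed 1 new [(1,3)] -> total=5
Click 3 (5,5) count=1: revealed 1 new [(5,5)] -> total=6

Answer: 6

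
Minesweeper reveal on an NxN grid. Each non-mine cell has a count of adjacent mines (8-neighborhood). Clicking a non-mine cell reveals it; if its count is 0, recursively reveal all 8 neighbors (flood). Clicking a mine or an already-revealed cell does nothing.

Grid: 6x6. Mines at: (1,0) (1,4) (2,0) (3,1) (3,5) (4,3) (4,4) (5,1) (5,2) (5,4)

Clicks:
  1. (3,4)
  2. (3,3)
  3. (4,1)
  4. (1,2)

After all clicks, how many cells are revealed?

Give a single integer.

Click 1 (3,4) count=3: revealed 1 new [(3,4)] -> total=1
Click 2 (3,3) count=2: revealed 1 new [(3,3)] -> total=2
Click 3 (4,1) count=3: revealed 1 new [(4,1)] -> total=3
Click 4 (1,2) count=0: revealed 9 new [(0,1) (0,2) (0,3) (1,1) (1,2) (1,3) (2,1) (2,2) (2,3)] -> total=12

Answer: 12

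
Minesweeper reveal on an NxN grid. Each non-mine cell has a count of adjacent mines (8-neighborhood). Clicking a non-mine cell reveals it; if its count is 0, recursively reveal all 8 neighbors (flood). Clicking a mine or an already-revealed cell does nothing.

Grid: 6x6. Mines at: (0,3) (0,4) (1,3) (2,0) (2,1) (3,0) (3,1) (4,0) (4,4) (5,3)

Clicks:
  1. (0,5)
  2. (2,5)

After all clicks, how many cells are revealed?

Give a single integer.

Click 1 (0,5) count=1: revealed 1 new [(0,5)] -> total=1
Click 2 (2,5) count=0: revealed 6 new [(1,4) (1,5) (2,4) (2,5) (3,4) (3,5)] -> total=7

Answer: 7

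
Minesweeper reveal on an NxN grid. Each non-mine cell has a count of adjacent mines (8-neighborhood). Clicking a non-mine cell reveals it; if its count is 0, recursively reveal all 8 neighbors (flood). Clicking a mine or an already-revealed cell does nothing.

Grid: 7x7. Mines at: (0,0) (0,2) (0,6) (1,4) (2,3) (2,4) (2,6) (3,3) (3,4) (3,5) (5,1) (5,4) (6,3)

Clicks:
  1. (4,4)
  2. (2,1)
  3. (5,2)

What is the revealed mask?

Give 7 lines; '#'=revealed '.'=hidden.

Click 1 (4,4) count=4: revealed 1 new [(4,4)] -> total=1
Click 2 (2,1) count=0: revealed 12 new [(1,0) (1,1) (1,2) (2,0) (2,1) (2,2) (3,0) (3,1) (3,2) (4,0) (4,1) (4,2)] -> total=13
Click 3 (5,2) count=2: revealed 1 new [(5,2)] -> total=14

Answer: .......
###....
###....
###....
###.#..
..#....
.......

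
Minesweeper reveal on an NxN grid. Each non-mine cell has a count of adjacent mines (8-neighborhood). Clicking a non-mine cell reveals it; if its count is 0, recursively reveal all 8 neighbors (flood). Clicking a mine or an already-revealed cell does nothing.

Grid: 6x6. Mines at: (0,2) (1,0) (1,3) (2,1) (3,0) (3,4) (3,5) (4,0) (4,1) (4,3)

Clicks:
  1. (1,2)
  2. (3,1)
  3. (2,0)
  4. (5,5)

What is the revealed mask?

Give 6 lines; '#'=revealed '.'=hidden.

Click 1 (1,2) count=3: revealed 1 new [(1,2)] -> total=1
Click 2 (3,1) count=4: revealed 1 new [(3,1)] -> total=2
Click 3 (2,0) count=3: revealed 1 new [(2,0)] -> total=3
Click 4 (5,5) count=0: revealed 4 new [(4,4) (4,5) (5,4) (5,5)] -> total=7

Answer: ......
..#...
#.....
.#....
....##
....##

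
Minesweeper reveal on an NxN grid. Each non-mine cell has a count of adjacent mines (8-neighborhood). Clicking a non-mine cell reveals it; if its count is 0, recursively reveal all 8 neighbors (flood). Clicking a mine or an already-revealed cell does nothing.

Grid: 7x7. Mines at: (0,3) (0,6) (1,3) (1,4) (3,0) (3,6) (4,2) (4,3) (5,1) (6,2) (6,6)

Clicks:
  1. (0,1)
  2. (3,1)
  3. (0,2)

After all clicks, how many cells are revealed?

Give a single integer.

Click 1 (0,1) count=0: revealed 9 new [(0,0) (0,1) (0,2) (1,0) (1,1) (1,2) (2,0) (2,1) (2,2)] -> total=9
Click 2 (3,1) count=2: revealed 1 new [(3,1)] -> total=10
Click 3 (0,2) count=2: revealed 0 new [(none)] -> total=10

Answer: 10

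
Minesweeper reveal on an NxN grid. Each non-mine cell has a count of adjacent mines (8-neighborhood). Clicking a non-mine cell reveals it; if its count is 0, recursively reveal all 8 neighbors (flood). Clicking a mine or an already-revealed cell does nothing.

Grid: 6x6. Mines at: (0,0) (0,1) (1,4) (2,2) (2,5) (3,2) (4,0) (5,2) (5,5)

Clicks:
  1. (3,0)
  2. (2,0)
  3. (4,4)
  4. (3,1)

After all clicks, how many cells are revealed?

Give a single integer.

Click 1 (3,0) count=1: revealed 1 new [(3,0)] -> total=1
Click 2 (2,0) count=0: revealed 5 new [(1,0) (1,1) (2,0) (2,1) (3,1)] -> total=6
Click 3 (4,4) count=1: revealed 1 new [(4,4)] -> total=7
Click 4 (3,1) count=3: revealed 0 new [(none)] -> total=7

Answer: 7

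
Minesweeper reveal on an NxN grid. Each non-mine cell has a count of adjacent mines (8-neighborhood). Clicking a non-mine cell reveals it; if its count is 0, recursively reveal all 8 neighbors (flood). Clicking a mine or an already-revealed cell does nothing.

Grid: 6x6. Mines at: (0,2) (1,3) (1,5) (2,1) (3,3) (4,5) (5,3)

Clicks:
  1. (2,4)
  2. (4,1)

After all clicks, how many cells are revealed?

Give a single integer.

Answer: 10

Derivation:
Click 1 (2,4) count=3: revealed 1 new [(2,4)] -> total=1
Click 2 (4,1) count=0: revealed 9 new [(3,0) (3,1) (3,2) (4,0) (4,1) (4,2) (5,0) (5,1) (5,2)] -> total=10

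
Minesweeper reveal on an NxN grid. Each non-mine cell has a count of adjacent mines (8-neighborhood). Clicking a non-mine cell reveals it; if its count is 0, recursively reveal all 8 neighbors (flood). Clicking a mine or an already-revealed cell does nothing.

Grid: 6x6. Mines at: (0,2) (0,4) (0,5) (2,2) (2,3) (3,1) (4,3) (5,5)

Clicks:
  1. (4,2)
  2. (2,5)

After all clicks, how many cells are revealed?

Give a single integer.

Click 1 (4,2) count=2: revealed 1 new [(4,2)] -> total=1
Click 2 (2,5) count=0: revealed 8 new [(1,4) (1,5) (2,4) (2,5) (3,4) (3,5) (4,4) (4,5)] -> total=9

Answer: 9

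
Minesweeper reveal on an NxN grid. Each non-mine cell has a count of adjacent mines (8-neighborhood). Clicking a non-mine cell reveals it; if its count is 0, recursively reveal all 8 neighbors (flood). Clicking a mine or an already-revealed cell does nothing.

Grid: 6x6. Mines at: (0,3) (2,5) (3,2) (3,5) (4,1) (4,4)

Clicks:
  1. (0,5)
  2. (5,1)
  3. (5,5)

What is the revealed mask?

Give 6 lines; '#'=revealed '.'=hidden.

Click 1 (0,5) count=0: revealed 4 new [(0,4) (0,5) (1,4) (1,5)] -> total=4
Click 2 (5,1) count=1: revealed 1 new [(5,1)] -> total=5
Click 3 (5,5) count=1: revealed 1 new [(5,5)] -> total=6

Answer: ....##
....##
......
......
......
.#...#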